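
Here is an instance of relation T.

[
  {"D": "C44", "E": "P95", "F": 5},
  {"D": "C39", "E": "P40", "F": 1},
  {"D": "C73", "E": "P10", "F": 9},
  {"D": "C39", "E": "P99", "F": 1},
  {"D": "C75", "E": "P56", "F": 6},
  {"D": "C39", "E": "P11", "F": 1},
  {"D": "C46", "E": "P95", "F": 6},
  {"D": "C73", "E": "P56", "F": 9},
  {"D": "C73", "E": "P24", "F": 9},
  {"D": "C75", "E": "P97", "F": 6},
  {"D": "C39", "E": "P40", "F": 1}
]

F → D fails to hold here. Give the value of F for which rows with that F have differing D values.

6

F=5: 1 row → D = C44 ✓
F=1: 4 rows → D = C39, C39, C39, C39 ✓
F=9: 3 rows → D = C73, C73, C73 ✓
F=6: 3 rows → D takes values {C75, C46} — violation
The only F value with inconsistent D is F=6.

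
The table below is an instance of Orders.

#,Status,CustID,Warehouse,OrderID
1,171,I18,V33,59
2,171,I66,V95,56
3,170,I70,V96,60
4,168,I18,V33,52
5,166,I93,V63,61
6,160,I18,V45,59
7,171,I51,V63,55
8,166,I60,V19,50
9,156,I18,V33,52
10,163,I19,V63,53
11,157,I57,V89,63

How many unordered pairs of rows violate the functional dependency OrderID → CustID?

OrderID=59: all 2 rows agree on CustID — 0 pairs.
OrderID=52: all 2 rows agree on CustID — 0 pairs.

0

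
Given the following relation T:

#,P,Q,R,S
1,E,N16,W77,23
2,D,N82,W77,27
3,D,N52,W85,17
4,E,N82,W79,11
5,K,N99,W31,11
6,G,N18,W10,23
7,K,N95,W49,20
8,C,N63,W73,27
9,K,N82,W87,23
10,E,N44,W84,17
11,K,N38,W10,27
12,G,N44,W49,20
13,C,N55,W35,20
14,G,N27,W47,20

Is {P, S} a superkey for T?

Rows 12 and 14 have the same {P, S} value (P=G, S=20) but are distinct tuples, so {P, S} does not determine every attribute — not a superkey.

No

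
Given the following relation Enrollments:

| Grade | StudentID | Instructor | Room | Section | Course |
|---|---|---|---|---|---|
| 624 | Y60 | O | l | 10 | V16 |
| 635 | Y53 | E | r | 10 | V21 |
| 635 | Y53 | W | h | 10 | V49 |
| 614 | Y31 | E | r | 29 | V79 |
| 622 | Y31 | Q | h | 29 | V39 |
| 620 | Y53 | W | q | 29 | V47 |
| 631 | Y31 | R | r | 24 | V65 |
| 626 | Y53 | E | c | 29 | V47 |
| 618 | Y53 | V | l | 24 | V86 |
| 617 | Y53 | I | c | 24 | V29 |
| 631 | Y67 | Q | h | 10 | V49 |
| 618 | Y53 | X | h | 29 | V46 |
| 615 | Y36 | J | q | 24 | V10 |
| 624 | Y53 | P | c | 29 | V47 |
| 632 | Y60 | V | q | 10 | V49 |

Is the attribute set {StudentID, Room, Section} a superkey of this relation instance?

Two distinct rows share (StudentID=Y53, Room=c, Section=29), so {StudentID, Room, Section} does not determine every attribute — not a superkey.

No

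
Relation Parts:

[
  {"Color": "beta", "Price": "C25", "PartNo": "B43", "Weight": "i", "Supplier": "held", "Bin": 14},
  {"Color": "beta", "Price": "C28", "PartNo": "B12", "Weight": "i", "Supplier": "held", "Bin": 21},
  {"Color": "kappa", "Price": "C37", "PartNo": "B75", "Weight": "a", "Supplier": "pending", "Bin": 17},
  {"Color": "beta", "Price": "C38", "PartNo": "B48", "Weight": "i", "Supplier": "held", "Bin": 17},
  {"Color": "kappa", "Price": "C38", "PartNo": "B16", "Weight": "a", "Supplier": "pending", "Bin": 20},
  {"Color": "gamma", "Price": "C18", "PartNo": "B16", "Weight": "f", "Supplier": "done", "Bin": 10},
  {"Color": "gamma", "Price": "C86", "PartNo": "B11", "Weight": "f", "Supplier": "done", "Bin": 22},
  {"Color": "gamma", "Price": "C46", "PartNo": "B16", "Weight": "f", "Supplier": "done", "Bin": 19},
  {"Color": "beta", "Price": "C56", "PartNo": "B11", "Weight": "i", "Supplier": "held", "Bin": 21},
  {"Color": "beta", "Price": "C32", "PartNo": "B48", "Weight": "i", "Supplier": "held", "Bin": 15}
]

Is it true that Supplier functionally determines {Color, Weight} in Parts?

Supplier=held: 5 rows → {Color,Weight} = (beta, i), (beta, i), (beta, i), (beta, i), (beta, i) ✓
Supplier=pending: 2 rows → {Color,Weight} = (kappa, a), (kappa, a) ✓
Supplier=done: 3 rows → {Color,Weight} = (gamma, f), (gamma, f), (gamma, f) ✓
Every Supplier value is associated with a single {Color, Weight} value, so Supplier → {Color, Weight} holds.

Yes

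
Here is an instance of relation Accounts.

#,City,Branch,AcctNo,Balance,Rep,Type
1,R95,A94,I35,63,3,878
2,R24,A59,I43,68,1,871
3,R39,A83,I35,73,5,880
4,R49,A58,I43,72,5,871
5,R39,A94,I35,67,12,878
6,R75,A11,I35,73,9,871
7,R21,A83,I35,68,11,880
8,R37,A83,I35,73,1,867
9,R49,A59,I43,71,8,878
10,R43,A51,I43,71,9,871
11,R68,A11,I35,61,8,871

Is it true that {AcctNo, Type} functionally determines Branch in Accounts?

No

(AcctNo=I35, Type=878): rows 1, 5 → Branch = A94, A94 ✓
(AcctNo=I43, Type=871): rows 2, 4, 10 → Branch takes values {A59, A58, A51} — violation
(AcctNo=I35, Type=880): rows 3, 7 → Branch = A83, A83 ✓
(AcctNo=I35, Type=871): rows 6, 11 → Branch = A11, A11 ✓
(AcctNo=I35, Type=867): row 8 → Branch = A83 ✓
(AcctNo=I43, Type=878): row 9 → Branch = A59 ✓
Two rows agree on {AcctNo, Type} but differ on Branch, so {AcctNo, Type} → Branch does not hold.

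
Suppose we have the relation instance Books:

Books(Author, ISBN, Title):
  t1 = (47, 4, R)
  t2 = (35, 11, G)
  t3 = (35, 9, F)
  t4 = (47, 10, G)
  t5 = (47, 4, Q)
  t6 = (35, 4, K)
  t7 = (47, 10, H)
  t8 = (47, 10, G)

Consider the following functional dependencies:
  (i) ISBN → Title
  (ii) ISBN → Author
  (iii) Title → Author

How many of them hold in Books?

0

(i) ISBN → Title: ISBN=4: rows 1, 5, 6 → Title takes values {R, Q, K} — violation; ISBN=10: rows 4, 7, 8 → Title takes values {G, H} — violation — fails.
(ii) ISBN → Author: ISBN=4: rows 1, 5, 6 → Author takes values {47, 35} — violation — fails.
(iii) Title → Author: Title=G: rows 2, 4, 8 → Author takes values {35, 47} — violation — fails.
None of the 3 dependencies hold.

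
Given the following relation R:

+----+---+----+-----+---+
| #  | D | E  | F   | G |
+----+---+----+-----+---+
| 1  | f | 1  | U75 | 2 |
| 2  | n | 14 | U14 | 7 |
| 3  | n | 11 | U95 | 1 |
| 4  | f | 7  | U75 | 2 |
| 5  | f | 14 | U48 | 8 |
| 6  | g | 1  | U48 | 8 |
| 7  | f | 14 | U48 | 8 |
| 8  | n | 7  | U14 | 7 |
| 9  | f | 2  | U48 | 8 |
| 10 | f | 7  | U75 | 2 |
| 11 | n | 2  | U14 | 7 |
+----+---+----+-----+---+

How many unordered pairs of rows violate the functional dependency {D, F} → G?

0

(D=f, F=U75): all 3 rows agree on G — 0 pairs.
(D=n, F=U14): all 3 rows agree on G — 0 pairs.
(D=f, F=U48): all 3 rows agree on G — 0 pairs.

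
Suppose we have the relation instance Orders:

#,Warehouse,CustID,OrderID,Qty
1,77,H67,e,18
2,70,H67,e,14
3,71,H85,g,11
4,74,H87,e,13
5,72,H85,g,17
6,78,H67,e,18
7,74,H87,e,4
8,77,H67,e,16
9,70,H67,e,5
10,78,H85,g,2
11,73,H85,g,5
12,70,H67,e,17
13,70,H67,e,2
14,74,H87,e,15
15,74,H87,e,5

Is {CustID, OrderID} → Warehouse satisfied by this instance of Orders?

(CustID=H67, OrderID=e): rows 1, 2, 6, 8, 9, 12, 13 → Warehouse takes values {77, 70, 78} — violation
(CustID=H85, OrderID=g): rows 3, 5, 10, 11 → Warehouse takes values {71, 72, 78, 73} — violation
(CustID=H87, OrderID=e): rows 4, 7, 14, 15 → Warehouse = 74, 74, 74, 74 ✓
Two rows agree on {CustID, OrderID} but differ on Warehouse, so {CustID, OrderID} → Warehouse does not hold.

No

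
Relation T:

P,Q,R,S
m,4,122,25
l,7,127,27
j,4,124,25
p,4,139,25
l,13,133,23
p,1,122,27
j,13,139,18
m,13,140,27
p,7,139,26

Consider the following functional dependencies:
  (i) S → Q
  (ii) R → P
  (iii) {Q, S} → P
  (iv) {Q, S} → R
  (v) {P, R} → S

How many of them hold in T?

(i) S → Q: S=27: 3 rows → Q takes values {7, 1, 13} — violation — fails.
(ii) R → P: R=122: 2 rows → P takes values {m, p} — violation; R=139: 3 rows → P takes values {p, j} — violation — fails.
(iii) {Q, S} → P: (Q=4, S=25): 3 rows → P takes values {m, j, p} — violation — fails.
(iv) {Q, S} → R: (Q=4, S=25): 3 rows → R takes values {122, 124, 139} — violation — fails.
(v) {P, R} → S: (P=p, R=139): 2 rows → S takes values {25, 26} — violation — fails.
None of the 5 dependencies hold.

0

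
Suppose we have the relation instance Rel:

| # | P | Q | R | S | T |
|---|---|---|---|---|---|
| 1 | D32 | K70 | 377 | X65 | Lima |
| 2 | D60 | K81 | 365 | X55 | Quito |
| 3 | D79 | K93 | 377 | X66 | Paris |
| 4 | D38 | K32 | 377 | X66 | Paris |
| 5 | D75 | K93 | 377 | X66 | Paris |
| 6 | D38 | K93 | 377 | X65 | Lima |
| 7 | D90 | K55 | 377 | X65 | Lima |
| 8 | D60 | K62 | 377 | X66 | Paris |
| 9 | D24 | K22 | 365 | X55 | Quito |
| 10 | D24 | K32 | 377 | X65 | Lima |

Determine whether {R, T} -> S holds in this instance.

Yes

(R=377, T=Lima): rows 1, 6, 7, 10 → S = X65, X65, X65, X65 ✓
(R=365, T=Quito): rows 2, 9 → S = X55, X55 ✓
(R=377, T=Paris): rows 3, 4, 5, 8 → S = X66, X66, X66, X66 ✓
Every {R, T} value is associated with a single S value, so {R, T} -> S holds.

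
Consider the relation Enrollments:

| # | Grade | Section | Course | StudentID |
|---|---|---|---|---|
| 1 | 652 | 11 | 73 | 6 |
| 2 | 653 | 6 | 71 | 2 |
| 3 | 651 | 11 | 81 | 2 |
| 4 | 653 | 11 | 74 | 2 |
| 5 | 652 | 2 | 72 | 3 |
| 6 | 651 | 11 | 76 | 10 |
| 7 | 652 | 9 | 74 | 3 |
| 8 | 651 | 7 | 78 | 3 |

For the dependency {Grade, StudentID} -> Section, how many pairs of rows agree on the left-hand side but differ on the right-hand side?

(Grade=653, StudentID=2): violating pairs (2,4) — 1 pair.
(Grade=652, StudentID=3): violating pairs (5,7) — 1 pair.

2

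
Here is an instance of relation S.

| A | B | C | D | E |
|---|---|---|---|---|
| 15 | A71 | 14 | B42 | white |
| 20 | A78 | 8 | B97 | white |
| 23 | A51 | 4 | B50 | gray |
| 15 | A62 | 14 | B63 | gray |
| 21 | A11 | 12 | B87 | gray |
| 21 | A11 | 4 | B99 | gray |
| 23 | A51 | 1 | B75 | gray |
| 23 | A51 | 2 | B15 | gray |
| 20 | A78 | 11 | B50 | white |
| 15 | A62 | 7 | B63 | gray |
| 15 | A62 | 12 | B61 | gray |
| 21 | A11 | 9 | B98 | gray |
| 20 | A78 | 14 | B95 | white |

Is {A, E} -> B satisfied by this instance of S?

(A=15, E=white): 1 row → B = A71 ✓
(A=20, E=white): 3 rows → B = A78, A78, A78 ✓
(A=23, E=gray): 3 rows → B = A51, A51, A51 ✓
(A=15, E=gray): 3 rows → B = A62, A62, A62 ✓
(A=21, E=gray): 3 rows → B = A11, A11, A11 ✓
Every {A, E} value is associated with a single B value, so {A, E} -> B holds.

Yes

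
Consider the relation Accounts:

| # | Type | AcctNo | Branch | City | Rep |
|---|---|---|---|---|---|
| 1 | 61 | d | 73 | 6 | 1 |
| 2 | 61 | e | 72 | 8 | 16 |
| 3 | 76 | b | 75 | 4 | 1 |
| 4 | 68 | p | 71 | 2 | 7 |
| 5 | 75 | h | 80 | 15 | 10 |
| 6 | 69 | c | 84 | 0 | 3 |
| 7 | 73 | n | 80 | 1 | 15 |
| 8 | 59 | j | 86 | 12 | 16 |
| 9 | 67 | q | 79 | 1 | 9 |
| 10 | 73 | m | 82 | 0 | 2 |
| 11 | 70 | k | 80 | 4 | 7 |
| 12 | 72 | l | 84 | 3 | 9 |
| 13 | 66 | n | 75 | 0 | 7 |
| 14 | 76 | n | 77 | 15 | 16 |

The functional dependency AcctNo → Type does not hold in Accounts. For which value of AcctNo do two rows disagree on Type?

n

AcctNo=d: row 1 → Type = 61 ✓
AcctNo=e: row 2 → Type = 61 ✓
AcctNo=b: row 3 → Type = 76 ✓
AcctNo=p: row 4 → Type = 68 ✓
AcctNo=h: row 5 → Type = 75 ✓
AcctNo=c: row 6 → Type = 69 ✓
AcctNo=n: rows 7, 13, 14 → Type takes values {73, 66, 76} — violation
AcctNo=j: row 8 → Type = 59 ✓
AcctNo=q: row 9 → Type = 67 ✓
AcctNo=m: row 10 → Type = 73 ✓
AcctNo=k: row 11 → Type = 70 ✓
AcctNo=l: row 12 → Type = 72 ✓
The only AcctNo value with inconsistent Type is AcctNo=n.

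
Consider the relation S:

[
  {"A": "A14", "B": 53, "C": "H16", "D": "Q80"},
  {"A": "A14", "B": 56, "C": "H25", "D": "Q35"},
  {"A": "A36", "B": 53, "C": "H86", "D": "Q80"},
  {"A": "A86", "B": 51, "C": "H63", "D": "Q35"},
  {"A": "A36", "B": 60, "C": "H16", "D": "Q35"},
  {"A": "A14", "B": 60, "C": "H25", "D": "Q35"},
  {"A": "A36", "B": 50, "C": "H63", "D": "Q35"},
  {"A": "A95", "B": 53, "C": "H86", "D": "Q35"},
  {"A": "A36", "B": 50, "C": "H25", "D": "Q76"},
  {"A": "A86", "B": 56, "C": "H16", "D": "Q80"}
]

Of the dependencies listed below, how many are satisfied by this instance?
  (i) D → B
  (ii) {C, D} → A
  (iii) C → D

0

(i) D → B: D=Q80: 3 rows → B takes values {53, 56} — violation; D=Q35: 6 rows → B takes values {56, 51, 60, 50, 53} — violation — fails.
(ii) {C, D} → A: (C=H16, D=Q80): 2 rows → A takes values {A14, A86} — violation; (C=H63, D=Q35): 2 rows → A takes values {A86, A36} — violation — fails.
(iii) C → D: C=H16: 3 rows → D takes values {Q80, Q35} — violation; C=H25: 3 rows → D takes values {Q35, Q76} — violation; C=H86: 2 rows → D takes values {Q80, Q35} — violation — fails.
None of the 3 dependencies hold.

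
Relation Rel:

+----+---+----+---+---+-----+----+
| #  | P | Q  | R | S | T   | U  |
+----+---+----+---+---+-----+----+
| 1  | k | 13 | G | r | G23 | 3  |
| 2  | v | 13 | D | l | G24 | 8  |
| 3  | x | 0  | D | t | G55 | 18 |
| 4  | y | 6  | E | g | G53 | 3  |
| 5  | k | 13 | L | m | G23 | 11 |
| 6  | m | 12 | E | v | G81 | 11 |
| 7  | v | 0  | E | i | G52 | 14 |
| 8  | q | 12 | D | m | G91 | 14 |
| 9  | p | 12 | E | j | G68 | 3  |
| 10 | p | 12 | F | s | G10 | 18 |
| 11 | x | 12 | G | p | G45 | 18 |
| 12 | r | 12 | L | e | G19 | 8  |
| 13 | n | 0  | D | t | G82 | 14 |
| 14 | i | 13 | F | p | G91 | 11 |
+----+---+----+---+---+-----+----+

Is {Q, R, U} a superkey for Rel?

Yes

All 14 rows have distinct {Q, R, U} values, so {Q, R, U} → (all attributes) holds and {Q, R, U} is a superkey.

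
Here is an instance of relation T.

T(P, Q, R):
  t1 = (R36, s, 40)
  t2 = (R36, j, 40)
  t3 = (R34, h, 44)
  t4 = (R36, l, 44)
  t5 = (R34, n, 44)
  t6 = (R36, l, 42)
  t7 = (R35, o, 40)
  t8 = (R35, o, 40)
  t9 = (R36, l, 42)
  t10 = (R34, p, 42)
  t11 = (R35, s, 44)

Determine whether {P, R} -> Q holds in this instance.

No

(P=R36, R=40): rows 1, 2 → Q takes values {s, j} — violation
(P=R34, R=44): rows 3, 5 → Q takes values {h, n} — violation
(P=R36, R=44): row 4 → Q = l ✓
(P=R36, R=42): rows 6, 9 → Q = l, l ✓
(P=R35, R=40): rows 7, 8 → Q = o, o ✓
(P=R34, R=42): row 10 → Q = p ✓
(P=R35, R=44): row 11 → Q = s ✓
Two rows agree on {P, R} but differ on Q, so {P, R} -> Q does not hold.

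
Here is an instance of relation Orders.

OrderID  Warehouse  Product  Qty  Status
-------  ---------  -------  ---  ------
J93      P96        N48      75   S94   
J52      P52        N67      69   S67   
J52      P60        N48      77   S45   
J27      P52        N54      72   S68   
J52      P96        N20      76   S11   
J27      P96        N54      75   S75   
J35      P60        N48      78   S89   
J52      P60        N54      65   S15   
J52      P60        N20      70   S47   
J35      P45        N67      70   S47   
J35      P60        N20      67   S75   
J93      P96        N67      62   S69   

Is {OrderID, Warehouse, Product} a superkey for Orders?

All 12 rows have distinct {OrderID, Warehouse, Product} values, so {OrderID, Warehouse, Product} → (all attributes) holds and {OrderID, Warehouse, Product} is a superkey.

Yes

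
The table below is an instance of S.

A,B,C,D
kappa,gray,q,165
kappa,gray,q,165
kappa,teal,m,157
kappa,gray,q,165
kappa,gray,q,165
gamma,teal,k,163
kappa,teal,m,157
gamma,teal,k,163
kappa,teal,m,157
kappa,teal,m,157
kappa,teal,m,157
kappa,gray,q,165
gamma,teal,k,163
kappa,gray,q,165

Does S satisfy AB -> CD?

Yes

(A=kappa, B=gray): 6 rows → {C,D} = (q, 165), (q, 165), (q, 165), (q, 165), (q, 165), (q, 165) ✓
(A=kappa, B=teal): 5 rows → {C,D} = (m, 157), (m, 157), (m, 157), (m, 157), (m, 157) ✓
(A=gamma, B=teal): 3 rows → {C,D} = (k, 163), (k, 163), (k, 163) ✓
Every AB value is associated with a single CD value, so AB -> CD holds.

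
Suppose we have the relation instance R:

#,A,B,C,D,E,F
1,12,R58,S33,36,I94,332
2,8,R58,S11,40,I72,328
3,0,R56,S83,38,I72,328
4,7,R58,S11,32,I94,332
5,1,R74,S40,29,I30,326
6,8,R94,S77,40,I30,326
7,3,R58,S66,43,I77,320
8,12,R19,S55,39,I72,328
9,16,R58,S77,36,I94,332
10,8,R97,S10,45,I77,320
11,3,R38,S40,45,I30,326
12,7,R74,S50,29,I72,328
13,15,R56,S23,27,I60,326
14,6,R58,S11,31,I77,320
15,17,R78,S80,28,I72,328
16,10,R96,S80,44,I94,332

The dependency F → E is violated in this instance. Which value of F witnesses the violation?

F=332: rows 1, 4, 9, 16 → E = I94, I94, I94, I94 ✓
F=328: rows 2, 3, 8, 12, 15 → E = I72, I72, I72, I72, I72 ✓
F=326: rows 5, 6, 11, 13 → E takes values {I30, I60} — violation
F=320: rows 7, 10, 14 → E = I77, I77, I77 ✓
The only F value with inconsistent E is F=326.

326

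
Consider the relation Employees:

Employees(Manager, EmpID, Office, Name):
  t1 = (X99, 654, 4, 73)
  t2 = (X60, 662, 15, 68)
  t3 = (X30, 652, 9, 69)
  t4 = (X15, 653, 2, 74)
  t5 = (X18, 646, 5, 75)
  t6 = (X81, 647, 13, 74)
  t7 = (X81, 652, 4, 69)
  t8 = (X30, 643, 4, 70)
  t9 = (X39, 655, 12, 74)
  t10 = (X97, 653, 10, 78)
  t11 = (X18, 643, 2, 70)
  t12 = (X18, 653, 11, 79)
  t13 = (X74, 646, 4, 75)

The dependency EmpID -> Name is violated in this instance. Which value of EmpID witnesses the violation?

EmpID=654: row 1 → Name = 73 ✓
EmpID=662: row 2 → Name = 68 ✓
EmpID=652: rows 3, 7 → Name = 69, 69 ✓
EmpID=653: rows 4, 10, 12 → Name takes values {74, 78, 79} — violation
EmpID=646: rows 5, 13 → Name = 75, 75 ✓
EmpID=647: row 6 → Name = 74 ✓
EmpID=643: rows 8, 11 → Name = 70, 70 ✓
EmpID=655: row 9 → Name = 74 ✓
The only EmpID value with inconsistent Name is EmpID=653.

653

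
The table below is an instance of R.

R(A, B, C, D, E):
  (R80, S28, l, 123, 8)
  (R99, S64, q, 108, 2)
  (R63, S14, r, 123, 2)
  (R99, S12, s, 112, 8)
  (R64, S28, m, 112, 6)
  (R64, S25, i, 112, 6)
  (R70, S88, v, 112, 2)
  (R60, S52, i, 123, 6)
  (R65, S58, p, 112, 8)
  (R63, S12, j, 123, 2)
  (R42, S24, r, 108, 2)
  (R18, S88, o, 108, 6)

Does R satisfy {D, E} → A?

(D=123, E=8): 1 row → A = R80 ✓
(D=108, E=2): 2 rows → A takes values {R99, R42} — violation
(D=123, E=2): 2 rows → A = R63, R63 ✓
(D=112, E=8): 2 rows → A takes values {R99, R65} — violation
(D=112, E=6): 2 rows → A = R64, R64 ✓
(D=112, E=2): 1 row → A = R70 ✓
(D=123, E=6): 1 row → A = R60 ✓
(D=108, E=6): 1 row → A = R18 ✓
Two rows agree on {D, E} but differ on A, so {D, E} → A does not hold.

No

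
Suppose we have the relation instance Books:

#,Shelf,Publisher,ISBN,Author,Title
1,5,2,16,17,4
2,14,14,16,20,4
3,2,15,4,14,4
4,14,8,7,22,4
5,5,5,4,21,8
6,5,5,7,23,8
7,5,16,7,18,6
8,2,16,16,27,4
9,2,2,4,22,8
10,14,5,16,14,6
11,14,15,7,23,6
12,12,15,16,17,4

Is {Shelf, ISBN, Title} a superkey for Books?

All 12 rows have distinct {Shelf, ISBN, Title} values, so {Shelf, ISBN, Title} → (all attributes) holds and {Shelf, ISBN, Title} is a superkey.

Yes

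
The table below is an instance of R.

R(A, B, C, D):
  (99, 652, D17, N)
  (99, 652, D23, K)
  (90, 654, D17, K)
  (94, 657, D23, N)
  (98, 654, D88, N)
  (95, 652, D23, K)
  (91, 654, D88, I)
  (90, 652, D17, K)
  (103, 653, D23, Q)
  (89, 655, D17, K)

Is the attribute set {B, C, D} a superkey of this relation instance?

Two distinct rows share (B=652, C=D23, D=K), so {B, C, D} does not determine every attribute — not a superkey.

No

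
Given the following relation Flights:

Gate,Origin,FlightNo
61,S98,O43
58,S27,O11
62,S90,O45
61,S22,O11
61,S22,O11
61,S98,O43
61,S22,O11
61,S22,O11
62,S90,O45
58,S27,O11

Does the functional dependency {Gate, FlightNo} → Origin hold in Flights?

(Gate=61, FlightNo=O43): 2 rows → Origin = S98, S98 ✓
(Gate=58, FlightNo=O11): 2 rows → Origin = S27, S27 ✓
(Gate=62, FlightNo=O45): 2 rows → Origin = S90, S90 ✓
(Gate=61, FlightNo=O11): 4 rows → Origin = S22, S22, S22, S22 ✓
Every {Gate, FlightNo} value is associated with a single Origin value, so {Gate, FlightNo} → Origin holds.

Yes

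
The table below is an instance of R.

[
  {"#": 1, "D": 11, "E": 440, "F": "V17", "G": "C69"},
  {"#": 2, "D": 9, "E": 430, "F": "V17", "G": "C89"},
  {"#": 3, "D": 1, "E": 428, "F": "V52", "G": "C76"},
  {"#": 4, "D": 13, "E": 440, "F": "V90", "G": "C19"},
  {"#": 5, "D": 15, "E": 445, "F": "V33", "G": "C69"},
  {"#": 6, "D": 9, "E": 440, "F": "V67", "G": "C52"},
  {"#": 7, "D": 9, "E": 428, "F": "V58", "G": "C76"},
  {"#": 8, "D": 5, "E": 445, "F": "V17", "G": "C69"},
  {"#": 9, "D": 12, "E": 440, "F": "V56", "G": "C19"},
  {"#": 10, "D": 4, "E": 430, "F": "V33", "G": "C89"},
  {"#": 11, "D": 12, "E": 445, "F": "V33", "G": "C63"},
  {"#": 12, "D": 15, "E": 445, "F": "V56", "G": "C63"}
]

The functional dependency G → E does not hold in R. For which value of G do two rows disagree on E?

G=C69: rows 1, 5, 8 → E takes values {440, 445} — violation
G=C89: rows 2, 10 → E = 430, 430 ✓
G=C76: rows 3, 7 → E = 428, 428 ✓
G=C19: rows 4, 9 → E = 440, 440 ✓
G=C52: row 6 → E = 440 ✓
G=C63: rows 11, 12 → E = 445, 445 ✓
The only G value with inconsistent E is G=C69.

C69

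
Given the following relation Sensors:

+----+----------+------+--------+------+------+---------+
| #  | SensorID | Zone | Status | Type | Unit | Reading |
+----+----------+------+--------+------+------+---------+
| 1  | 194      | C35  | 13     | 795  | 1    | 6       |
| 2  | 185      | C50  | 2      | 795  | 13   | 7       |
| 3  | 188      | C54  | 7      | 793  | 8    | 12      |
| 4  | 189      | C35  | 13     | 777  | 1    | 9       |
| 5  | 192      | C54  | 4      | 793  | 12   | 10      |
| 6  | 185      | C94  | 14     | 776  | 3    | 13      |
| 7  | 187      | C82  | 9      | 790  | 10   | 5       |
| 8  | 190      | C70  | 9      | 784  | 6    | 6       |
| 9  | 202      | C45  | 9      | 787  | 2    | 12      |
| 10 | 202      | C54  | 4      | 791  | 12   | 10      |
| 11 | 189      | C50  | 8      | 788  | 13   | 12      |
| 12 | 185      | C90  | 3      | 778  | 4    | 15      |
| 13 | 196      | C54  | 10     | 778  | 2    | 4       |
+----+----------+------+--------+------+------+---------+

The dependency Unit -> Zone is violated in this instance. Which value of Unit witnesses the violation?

2

Unit=1: rows 1, 4 → Zone = C35, C35 ✓
Unit=13: rows 2, 11 → Zone = C50, C50 ✓
Unit=8: row 3 → Zone = C54 ✓
Unit=12: rows 5, 10 → Zone = C54, C54 ✓
Unit=3: row 6 → Zone = C94 ✓
Unit=10: row 7 → Zone = C82 ✓
Unit=6: row 8 → Zone = C70 ✓
Unit=2: rows 9, 13 → Zone takes values {C45, C54} — violation
Unit=4: row 12 → Zone = C90 ✓
The only Unit value with inconsistent Zone is Unit=2.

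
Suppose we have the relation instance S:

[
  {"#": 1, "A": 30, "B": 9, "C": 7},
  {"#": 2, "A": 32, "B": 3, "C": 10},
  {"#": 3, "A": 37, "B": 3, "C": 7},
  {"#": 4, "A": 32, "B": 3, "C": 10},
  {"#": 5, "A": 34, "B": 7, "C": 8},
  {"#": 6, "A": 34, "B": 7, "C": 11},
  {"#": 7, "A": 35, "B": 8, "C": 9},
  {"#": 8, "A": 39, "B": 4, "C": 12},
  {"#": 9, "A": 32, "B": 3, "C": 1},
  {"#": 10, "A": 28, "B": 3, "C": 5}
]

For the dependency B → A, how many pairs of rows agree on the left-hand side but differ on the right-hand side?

7

B=3: violating pairs (2,3), (2,10), (3,4), (3,9), (3,10), (4,10), (9,10) — 7 pairs.
B=7: all 2 rows agree on A — 0 pairs.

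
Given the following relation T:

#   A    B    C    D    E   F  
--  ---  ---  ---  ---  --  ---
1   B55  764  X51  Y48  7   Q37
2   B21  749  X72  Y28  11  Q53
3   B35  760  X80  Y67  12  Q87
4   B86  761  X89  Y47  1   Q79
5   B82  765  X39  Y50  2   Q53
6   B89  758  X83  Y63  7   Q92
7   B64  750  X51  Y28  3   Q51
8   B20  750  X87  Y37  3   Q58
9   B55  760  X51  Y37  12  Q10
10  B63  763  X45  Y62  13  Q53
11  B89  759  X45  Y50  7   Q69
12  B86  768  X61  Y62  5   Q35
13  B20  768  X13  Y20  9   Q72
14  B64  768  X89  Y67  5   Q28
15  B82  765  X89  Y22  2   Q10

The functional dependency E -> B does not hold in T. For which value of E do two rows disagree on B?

7

E=7: rows 1, 6, 11 → B takes values {764, 758, 759} — violation
E=11: row 2 → B = 749 ✓
E=12: rows 3, 9 → B = 760, 760 ✓
E=1: row 4 → B = 761 ✓
E=2: rows 5, 15 → B = 765, 765 ✓
E=3: rows 7, 8 → B = 750, 750 ✓
E=13: row 10 → B = 763 ✓
E=5: rows 12, 14 → B = 768, 768 ✓
E=9: row 13 → B = 768 ✓
The only E value with inconsistent B is E=7.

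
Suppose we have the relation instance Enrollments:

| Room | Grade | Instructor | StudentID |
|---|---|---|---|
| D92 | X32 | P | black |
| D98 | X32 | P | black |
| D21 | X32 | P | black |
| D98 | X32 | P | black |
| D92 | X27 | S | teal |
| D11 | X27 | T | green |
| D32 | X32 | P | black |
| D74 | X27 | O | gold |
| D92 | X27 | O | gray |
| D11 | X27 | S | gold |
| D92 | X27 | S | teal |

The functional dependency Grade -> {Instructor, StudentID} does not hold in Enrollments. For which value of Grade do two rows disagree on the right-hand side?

Grade=X32: 5 rows → {Instructor,StudentID} = (P, black), (P, black), (P, black), (P, black), (P, black) ✓
Grade=X27: 6 rows → {Instructor,StudentID} takes values {(S, teal), (T, green), (O, gold), (O, gray), (S, gold)} — violation
The only Grade value with inconsistent RHS is Grade=X27.

X27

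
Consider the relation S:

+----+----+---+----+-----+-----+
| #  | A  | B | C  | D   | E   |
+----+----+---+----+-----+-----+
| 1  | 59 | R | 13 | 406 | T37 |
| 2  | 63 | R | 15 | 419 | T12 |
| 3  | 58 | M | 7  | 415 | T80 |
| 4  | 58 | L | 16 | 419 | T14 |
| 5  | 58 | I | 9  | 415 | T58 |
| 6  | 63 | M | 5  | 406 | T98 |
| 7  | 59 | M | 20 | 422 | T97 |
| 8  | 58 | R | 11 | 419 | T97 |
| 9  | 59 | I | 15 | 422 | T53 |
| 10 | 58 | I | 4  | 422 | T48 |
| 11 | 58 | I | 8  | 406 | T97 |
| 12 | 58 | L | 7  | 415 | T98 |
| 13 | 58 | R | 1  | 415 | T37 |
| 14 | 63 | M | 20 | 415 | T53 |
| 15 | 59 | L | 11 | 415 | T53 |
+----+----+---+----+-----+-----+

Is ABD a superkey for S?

Yes

All 15 rows have distinct ABD values, so ABD → (all attributes) holds and ABD is a superkey.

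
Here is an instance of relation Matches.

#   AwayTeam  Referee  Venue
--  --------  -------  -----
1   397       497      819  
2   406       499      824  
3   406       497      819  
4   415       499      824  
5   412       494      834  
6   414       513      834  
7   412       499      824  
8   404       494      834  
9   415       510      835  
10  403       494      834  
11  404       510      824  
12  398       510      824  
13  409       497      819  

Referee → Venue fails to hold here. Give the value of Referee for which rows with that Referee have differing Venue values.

510

Referee=497: rows 1, 3, 13 → Venue = 819, 819, 819 ✓
Referee=499: rows 2, 4, 7 → Venue = 824, 824, 824 ✓
Referee=494: rows 5, 8, 10 → Venue = 834, 834, 834 ✓
Referee=513: row 6 → Venue = 834 ✓
Referee=510: rows 9, 11, 12 → Venue takes values {835, 824} — violation
The only Referee value with inconsistent Venue is Referee=510.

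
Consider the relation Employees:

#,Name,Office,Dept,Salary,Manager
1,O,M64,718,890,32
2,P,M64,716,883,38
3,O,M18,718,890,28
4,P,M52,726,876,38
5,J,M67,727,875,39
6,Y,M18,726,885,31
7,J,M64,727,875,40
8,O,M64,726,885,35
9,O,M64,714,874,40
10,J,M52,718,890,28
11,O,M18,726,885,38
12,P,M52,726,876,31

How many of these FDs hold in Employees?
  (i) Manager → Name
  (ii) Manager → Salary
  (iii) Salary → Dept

(i) Manager → Name: Manager=38: rows 2, 4, 11 → Name takes values {P, O} — violation; Manager=28: rows 3, 10 → Name takes values {O, J} — violation; Manager=31: rows 6, 12 → Name takes values {Y, P} — violation; Manager=40: rows 7, 9 → Name takes values {J, O} — violation — fails.
(ii) Manager → Salary: Manager=38: rows 2, 4, 11 → Salary takes values {883, 876, 885} — violation; Manager=31: rows 6, 12 → Salary takes values {885, 876} — violation; Manager=40: rows 7, 9 → Salary takes values {875, 874} — violation — fails.
(iii) Salary → Dept: every LHS value maps to a single RHS value — holds.
1 of the 3 dependencies holds.

1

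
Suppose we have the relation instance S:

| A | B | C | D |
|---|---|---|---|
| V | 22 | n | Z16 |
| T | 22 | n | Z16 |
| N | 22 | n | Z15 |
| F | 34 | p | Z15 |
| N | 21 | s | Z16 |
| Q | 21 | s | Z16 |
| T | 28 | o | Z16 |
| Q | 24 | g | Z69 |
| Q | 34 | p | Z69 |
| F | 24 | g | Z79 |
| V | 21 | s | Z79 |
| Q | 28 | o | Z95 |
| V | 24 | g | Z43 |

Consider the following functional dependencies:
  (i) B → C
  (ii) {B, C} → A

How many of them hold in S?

(i) B → C: every LHS value maps to a single RHS value — holds.
(ii) {B, C} → A: (B=22, C=n): 3 rows → A takes values {V, T, N} — violation; (B=34, C=p): 2 rows → A takes values {F, Q} — violation; (B=21, C=s): 3 rows → A takes values {N, Q, V} — violation; (B=28, C=o): 2 rows → A takes values {T, Q} — violation; (B=24, C=g): 3 rows → A takes values {Q, F, V} — violation — fails.
1 of the 2 dependencies holds.

1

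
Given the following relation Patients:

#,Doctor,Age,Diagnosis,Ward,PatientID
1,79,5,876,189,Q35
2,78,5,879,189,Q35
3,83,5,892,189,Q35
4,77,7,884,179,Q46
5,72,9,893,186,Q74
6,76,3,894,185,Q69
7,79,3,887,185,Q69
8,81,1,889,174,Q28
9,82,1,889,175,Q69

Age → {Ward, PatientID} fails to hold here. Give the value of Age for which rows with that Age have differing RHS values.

Age=5: rows 1, 2, 3 → {Ward,PatientID} = (189, Q35), (189, Q35), (189, Q35) ✓
Age=7: row 4 → {Ward,PatientID} = (179, Q46) ✓
Age=9: row 5 → {Ward,PatientID} = (186, Q74) ✓
Age=3: rows 6, 7 → {Ward,PatientID} = (185, Q69), (185, Q69) ✓
Age=1: rows 8, 9 → {Ward,PatientID} takes values {(174, Q28), (175, Q69)} — violation
The only Age value with inconsistent RHS is Age=1.

1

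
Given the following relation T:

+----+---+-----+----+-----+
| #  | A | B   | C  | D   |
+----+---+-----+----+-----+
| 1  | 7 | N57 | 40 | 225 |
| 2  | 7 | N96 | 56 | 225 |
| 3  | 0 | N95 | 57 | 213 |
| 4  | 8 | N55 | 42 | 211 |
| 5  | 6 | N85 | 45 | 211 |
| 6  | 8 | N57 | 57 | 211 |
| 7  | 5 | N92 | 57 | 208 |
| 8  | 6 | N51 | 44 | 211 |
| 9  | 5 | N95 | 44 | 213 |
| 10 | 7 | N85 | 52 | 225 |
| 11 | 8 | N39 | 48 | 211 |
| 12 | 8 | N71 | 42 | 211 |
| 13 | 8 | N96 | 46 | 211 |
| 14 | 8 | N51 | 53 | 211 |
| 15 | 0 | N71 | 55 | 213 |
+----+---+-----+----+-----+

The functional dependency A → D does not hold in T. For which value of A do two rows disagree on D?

5

A=7: rows 1, 2, 10 → D = 225, 225, 225 ✓
A=0: rows 3, 15 → D = 213, 213 ✓
A=8: rows 4, 6, 11, 12, 13, 14 → D = 211, 211, 211, 211, 211, 211 ✓
A=6: rows 5, 8 → D = 211, 211 ✓
A=5: rows 7, 9 → D takes values {208, 213} — violation
The only A value with inconsistent D is A=5.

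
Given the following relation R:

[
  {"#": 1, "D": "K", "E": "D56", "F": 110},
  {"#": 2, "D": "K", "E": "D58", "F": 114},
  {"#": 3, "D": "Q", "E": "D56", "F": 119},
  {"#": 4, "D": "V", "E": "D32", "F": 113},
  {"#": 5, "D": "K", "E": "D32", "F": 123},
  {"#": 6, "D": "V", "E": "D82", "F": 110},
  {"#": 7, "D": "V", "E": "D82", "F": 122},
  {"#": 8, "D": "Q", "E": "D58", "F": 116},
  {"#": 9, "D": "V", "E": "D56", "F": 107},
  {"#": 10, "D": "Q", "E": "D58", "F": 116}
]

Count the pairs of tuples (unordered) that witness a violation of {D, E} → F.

(D=V, E=D82): violating pairs (6,7) — 1 pair.
(D=Q, E=D58): all 2 rows agree on F — 0 pairs.

1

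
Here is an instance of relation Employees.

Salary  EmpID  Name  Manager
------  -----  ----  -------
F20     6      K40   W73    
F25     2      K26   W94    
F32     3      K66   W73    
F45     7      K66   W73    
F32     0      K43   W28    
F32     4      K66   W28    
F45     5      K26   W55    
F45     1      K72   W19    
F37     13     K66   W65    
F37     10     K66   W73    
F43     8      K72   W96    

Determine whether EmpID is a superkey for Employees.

All 11 rows have distinct EmpID values, so EmpID → (all attributes) holds and EmpID is a superkey.

Yes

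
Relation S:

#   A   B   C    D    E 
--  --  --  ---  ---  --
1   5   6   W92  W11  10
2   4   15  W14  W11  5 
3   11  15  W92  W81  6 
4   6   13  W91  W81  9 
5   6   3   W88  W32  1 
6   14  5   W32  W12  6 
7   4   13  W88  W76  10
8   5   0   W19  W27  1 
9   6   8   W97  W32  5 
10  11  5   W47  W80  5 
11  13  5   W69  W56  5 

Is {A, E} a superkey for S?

All 11 rows have distinct {A, E} values, so {A, E} → (all attributes) holds and {A, E} is a superkey.

Yes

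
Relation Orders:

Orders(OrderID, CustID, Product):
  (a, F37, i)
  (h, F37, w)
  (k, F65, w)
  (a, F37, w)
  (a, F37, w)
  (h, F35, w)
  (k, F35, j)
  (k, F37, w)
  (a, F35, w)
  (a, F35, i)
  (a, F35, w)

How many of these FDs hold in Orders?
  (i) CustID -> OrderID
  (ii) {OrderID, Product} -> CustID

(i) CustID -> OrderID: CustID=F37: 5 rows → OrderID takes values {a, h, k} — violation; CustID=F35: 5 rows → OrderID takes values {h, k, a} — violation — fails.
(ii) {OrderID, Product} -> CustID: (OrderID=a, Product=i): 2 rows → CustID takes values {F37, F35} — violation; (OrderID=h, Product=w): 2 rows → CustID takes values {F37, F35} — violation; (OrderID=k, Product=w): 2 rows → CustID takes values {F65, F37} — violation; (OrderID=a, Product=w): 4 rows → CustID takes values {F37, F35} — violation — fails.
None of the 2 dependencies hold.

0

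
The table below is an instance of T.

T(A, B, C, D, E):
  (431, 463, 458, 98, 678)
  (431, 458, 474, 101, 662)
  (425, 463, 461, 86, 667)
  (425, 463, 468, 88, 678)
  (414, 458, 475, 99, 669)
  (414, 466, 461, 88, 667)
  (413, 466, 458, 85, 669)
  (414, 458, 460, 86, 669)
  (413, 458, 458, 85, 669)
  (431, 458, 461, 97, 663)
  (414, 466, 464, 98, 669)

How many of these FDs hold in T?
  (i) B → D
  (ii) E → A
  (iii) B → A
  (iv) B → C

(i) B → D: B=463: 3 rows → D takes values {98, 86, 88} — violation; B=458: 5 rows → D takes values {101, 99, 86, 85, 97} — violation; B=466: 3 rows → D takes values {88, 85, 98} — violation — fails.
(ii) E → A: E=678: 2 rows → A takes values {431, 425} — violation; E=667: 2 rows → A takes values {425, 414} — violation; E=669: 5 rows → A takes values {414, 413} — violation — fails.
(iii) B → A: B=463: 3 rows → A takes values {431, 425} — violation; B=458: 5 rows → A takes values {431, 414, 413} — violation; B=466: 3 rows → A takes values {414, 413} — violation — fails.
(iv) B → C: B=463: 3 rows → C takes values {458, 461, 468} — violation; B=458: 5 rows → C takes values {474, 475, 460, 458, 461} — violation; B=466: 3 rows → C takes values {461, 458, 464} — violation — fails.
None of the 4 dependencies hold.

0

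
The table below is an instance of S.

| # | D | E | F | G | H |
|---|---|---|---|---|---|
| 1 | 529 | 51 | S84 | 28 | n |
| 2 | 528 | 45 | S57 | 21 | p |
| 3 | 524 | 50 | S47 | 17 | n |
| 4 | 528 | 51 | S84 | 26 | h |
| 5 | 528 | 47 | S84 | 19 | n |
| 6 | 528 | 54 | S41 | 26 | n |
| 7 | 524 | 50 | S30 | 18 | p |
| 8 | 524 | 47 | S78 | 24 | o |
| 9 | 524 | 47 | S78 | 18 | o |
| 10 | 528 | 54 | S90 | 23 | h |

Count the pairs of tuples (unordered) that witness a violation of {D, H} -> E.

(D=528, H=h): violating pairs (4,10) — 1 pair.
(D=528, H=n): violating pairs (5,6) — 1 pair.
(D=524, H=o): all 2 rows agree on E — 0 pairs.

2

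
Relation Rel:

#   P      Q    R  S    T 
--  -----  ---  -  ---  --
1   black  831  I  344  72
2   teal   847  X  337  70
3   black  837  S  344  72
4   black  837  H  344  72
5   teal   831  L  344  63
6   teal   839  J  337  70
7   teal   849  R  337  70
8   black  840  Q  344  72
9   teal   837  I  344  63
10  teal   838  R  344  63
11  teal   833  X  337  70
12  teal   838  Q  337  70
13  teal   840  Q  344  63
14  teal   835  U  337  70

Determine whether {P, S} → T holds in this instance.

Yes

(P=black, S=344): rows 1, 3, 4, 8 → T = 72, 72, 72, 72 ✓
(P=teal, S=337): rows 2, 6, 7, 11, 12, 14 → T = 70, 70, 70, 70, 70, 70 ✓
(P=teal, S=344): rows 5, 9, 10, 13 → T = 63, 63, 63, 63 ✓
Every {P, S} value is associated with a single T value, so {P, S} → T holds.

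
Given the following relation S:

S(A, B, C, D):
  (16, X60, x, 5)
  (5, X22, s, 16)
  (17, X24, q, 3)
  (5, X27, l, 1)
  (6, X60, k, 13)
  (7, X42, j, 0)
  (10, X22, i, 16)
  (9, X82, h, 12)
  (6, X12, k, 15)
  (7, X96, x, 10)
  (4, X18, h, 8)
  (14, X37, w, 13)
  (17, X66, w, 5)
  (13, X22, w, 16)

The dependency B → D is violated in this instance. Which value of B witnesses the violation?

X60

B=X60: 2 rows → D takes values {5, 13} — violation
B=X22: 3 rows → D = 16, 16, 16 ✓
B=X24: 1 row → D = 3 ✓
B=X27: 1 row → D = 1 ✓
B=X42: 1 row → D = 0 ✓
B=X82: 1 row → D = 12 ✓
B=X12: 1 row → D = 15 ✓
B=X96: 1 row → D = 10 ✓
B=X18: 1 row → D = 8 ✓
B=X37: 1 row → D = 13 ✓
B=X66: 1 row → D = 5 ✓
The only B value with inconsistent D is B=X60.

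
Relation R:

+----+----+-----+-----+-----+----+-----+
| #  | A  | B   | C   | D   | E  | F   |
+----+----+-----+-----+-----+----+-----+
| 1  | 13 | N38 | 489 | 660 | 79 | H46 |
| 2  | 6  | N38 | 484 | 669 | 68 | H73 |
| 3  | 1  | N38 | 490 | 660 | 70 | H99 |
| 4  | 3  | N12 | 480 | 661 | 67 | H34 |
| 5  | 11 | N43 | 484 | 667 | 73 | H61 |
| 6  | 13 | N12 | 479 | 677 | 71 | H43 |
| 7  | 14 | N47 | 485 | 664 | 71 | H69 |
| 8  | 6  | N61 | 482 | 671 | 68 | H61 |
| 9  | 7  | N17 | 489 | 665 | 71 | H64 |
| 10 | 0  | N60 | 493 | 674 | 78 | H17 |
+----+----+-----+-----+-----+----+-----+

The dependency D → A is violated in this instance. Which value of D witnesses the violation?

660

D=660: rows 1, 3 → A takes values {13, 1} — violation
D=669: row 2 → A = 6 ✓
D=661: row 4 → A = 3 ✓
D=667: row 5 → A = 11 ✓
D=677: row 6 → A = 13 ✓
D=664: row 7 → A = 14 ✓
D=671: row 8 → A = 6 ✓
D=665: row 9 → A = 7 ✓
D=674: row 10 → A = 0 ✓
The only D value with inconsistent A is D=660.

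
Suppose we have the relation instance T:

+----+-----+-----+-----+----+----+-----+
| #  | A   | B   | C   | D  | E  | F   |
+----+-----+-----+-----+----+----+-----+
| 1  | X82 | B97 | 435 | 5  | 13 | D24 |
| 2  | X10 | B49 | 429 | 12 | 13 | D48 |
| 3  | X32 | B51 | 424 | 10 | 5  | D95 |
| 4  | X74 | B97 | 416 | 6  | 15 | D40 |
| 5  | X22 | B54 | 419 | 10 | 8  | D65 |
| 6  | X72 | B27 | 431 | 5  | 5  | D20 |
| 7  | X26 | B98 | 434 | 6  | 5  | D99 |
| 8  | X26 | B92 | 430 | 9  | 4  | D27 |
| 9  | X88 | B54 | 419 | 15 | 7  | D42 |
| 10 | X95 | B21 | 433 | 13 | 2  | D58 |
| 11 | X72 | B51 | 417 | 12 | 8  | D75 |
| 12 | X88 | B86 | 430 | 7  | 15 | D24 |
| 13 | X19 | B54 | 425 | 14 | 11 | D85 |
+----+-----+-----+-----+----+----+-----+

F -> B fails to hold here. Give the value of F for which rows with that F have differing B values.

F=D24: rows 1, 12 → B takes values {B97, B86} — violation
F=D48: row 2 → B = B49 ✓
F=D95: row 3 → B = B51 ✓
F=D40: row 4 → B = B97 ✓
F=D65: row 5 → B = B54 ✓
F=D20: row 6 → B = B27 ✓
F=D99: row 7 → B = B98 ✓
F=D27: row 8 → B = B92 ✓
F=D42: row 9 → B = B54 ✓
F=D58: row 10 → B = B21 ✓
F=D75: row 11 → B = B51 ✓
F=D85: row 13 → B = B54 ✓
The only F value with inconsistent B is F=D24.

D24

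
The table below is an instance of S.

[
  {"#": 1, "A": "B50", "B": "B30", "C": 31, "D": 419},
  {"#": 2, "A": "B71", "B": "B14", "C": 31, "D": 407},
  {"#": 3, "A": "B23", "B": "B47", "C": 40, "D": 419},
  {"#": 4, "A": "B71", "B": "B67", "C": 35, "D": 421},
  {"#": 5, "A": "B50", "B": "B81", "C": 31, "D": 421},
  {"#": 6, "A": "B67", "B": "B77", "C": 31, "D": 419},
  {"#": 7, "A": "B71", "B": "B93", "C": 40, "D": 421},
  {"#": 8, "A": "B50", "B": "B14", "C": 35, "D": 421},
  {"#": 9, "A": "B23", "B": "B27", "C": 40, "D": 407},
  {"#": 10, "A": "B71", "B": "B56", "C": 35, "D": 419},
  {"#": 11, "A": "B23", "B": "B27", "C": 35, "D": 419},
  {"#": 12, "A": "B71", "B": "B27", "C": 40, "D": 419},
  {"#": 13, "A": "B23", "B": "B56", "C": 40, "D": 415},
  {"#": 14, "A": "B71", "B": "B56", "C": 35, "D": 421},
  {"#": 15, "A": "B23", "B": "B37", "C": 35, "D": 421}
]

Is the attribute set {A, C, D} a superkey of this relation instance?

No

Rows 4 and 14 have the same {A, C, D} value (A=B71, C=35, D=421) but are distinct tuples, so {A, C, D} does not determine every attribute — not a superkey.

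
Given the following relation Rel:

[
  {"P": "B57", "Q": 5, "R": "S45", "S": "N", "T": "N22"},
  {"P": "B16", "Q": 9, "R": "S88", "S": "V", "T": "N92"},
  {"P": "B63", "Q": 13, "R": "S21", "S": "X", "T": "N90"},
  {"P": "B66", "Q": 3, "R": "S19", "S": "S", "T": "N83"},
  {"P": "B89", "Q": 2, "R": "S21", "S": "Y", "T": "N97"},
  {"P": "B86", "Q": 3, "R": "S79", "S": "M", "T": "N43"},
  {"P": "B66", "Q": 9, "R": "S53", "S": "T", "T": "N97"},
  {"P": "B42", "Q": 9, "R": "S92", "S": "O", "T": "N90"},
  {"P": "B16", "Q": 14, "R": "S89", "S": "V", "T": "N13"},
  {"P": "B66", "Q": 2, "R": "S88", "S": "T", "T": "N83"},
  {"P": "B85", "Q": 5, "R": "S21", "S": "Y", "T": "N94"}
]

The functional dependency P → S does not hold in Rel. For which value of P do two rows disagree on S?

P=B57: 1 row → S = N ✓
P=B16: 2 rows → S = V, V ✓
P=B63: 1 row → S = X ✓
P=B66: 3 rows → S takes values {S, T} — violation
P=B89: 1 row → S = Y ✓
P=B86: 1 row → S = M ✓
P=B42: 1 row → S = O ✓
P=B85: 1 row → S = Y ✓
The only P value with inconsistent S is P=B66.

B66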